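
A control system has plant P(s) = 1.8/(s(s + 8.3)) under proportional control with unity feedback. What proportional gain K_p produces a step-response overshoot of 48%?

K_p = 185

From %OS = 100·exp(−πζ/√(1−ζ²)) = 48%, ζ = −ln(0.48)/√(π²+ln²(0.48)) = 0.2275.
Characteristic equation s² + 8.3s + 1.8K_p = 0 gives ζ = 8.3/(2√(1.8K_p)).
Setting ζ = 0.2275: √(1.8K_p) = 8.3/(2·0.2275) = 18.24, so K_p = 332.8/1.8 = 185.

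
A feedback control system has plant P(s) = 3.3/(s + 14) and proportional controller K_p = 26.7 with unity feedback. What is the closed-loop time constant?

Closed-loop transfer function: T(s) = K_p·P(s)/(1 + K_p·P(s)) = 88.11/(s + 14 + 88.11) = 88.11/(s + 102.1).
Time constant τ = 1/102.1 = 0.00979 s.

τ = 0.00979 s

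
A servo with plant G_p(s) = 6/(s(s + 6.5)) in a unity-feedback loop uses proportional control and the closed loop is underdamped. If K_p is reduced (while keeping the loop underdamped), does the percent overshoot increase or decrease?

ζ = 6.5/(2√(6K_p)) rises as K_p falls; higher damping means less overshoot.

decrease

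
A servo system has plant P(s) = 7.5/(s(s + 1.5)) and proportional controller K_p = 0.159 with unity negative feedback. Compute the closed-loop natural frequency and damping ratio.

ω_n = 1.09 rad/s, ζ = 0.687

With unity feedback the closed-loop characteristic equation is s² + 1.5s + 0.159·7.5 = s² + 1.5s + 1.193 = 0.
Matching s² + 2ζω_n s + ω_n²: ω_n = √1.193 = 1.092 rad/s and 2ζω_n = 1.5, so ζ = 1.5/(2·1.092) = 0.687.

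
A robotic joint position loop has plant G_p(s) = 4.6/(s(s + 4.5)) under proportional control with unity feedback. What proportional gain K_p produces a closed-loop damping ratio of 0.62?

Closed-loop characteristic equation: s² + 4.5s + K_p·4.6 = 0.
So ω_n = √(4.6K_p) and 2ζω_n = 4.5, giving ζ = 4.5/(2√(4.6K_p)).
Setting ζ = 0.62: √(4.6K_p) = 4.5/(2·0.62) = 3.629, so K_p = 13.17/4.6 = 2.86.

K_p = 2.86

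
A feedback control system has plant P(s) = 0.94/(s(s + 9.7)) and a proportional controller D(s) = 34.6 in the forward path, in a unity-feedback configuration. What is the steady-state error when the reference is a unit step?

The open loop D(s)P(s) has a pole at the origin (type 1), so the static position error constant is infinite and e_ss = 1/(1+∞) = 0.

0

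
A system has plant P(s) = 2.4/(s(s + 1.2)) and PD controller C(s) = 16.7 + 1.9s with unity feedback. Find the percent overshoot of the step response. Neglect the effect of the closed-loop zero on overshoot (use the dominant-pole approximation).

Forward path: (16.7 + 1.9s)·2.4/(s(s+1.2)). The closed-loop characteristic equation is s² + (1.2 + 2.4·1.9)s + 2.4·16.7 = 0.
That is s² + 5.76s + 40.08 = 0, so ω_n = 6.331 rad/s and ζ = 5.76/(2·6.331) = 0.4549.
%OS = 100·exp(−πζ/√(1−ζ²)) = 20.1%.

20.1%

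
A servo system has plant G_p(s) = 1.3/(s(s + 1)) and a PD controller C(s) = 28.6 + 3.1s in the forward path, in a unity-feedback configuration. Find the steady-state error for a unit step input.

0

The open loop C(s)G_p(s) has a pole at the origin (type 1), so the static position error constant is infinite and e_ss = 1/(1+∞) = 0.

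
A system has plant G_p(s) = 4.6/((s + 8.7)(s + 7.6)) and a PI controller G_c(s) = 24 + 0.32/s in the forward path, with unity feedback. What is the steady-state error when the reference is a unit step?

The open loop G_c(s)G_p(s) has a pole at the origin (type 1), so the static position error constant is infinite and e_ss = 1/(1+∞) = 0.

0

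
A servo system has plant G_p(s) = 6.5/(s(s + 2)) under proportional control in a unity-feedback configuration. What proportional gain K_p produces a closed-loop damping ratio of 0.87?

Closed-loop characteristic equation: s² + 2s + K_p·6.5 = 0.
So ω_n = √(6.5K_p) and 2ζω_n = 2, giving ζ = 2/(2√(6.5K_p)).
Setting ζ = 0.87: √(6.5K_p) = 2/(2·0.87) = 1.149, so K_p = 1.321/6.5 = 0.203.

K_p = 0.203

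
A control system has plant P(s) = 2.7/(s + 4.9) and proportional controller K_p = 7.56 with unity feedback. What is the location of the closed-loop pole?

Closed-loop transfer function: T(s) = K_p·P(s)/(1 + K_p·P(s)) = 20.41/(s + 4.9 + 20.41) = 20.41/(s + 25.31).
The closed-loop pole is at s = −25.31.

s = -25.31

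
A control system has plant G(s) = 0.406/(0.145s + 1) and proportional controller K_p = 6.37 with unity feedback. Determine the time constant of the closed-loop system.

Closed loop: T(s) = K_p·G/(1+K_p·G) = 2.586/(0.145s + 1 + 2.586), with pole at s = −(1 + 2.586)/0.145 = −24.73.
Closed-loop time constant τ = 1/24.73 = 0.0404 s.

τ = 0.0404 s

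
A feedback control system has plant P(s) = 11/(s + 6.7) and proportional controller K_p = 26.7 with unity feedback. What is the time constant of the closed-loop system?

τ = 0.00333 s

Closed-loop transfer function: T(s) = K_p·P(s)/(1 + K_p·P(s)) = 293.7/(s + 6.7 + 293.7) = 293.7/(s + 300.4).
Time constant τ = 1/300.4 = 0.00333 s.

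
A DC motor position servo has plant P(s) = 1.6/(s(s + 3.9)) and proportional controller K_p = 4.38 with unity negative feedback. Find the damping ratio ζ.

ζ = 0.737

1 + K_p·P(s) = 0 gives s² + 3.9s + 7.008 = 0.
So ω_n² = 7.008 ⇒ ω_n = 2.647 rad/s, and ζ = 3.9/(2ω_n) = 0.737.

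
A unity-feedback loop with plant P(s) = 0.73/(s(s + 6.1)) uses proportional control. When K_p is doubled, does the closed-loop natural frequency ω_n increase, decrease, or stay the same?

increase

ω_n = √(0.73·K_p), which grows with K_p.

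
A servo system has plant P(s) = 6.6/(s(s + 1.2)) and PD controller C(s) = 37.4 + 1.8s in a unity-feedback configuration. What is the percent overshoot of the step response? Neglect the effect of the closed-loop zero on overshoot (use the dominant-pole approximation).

23.7%

Forward path: (37.4 + 1.8s)·6.6/(s(s+1.2)). The closed-loop characteristic equation is s² + (1.2 + 6.6·1.8)s + 6.6·37.4 = 0.
That is s² + 13.08s + 246.8 = 0, so ω_n = 15.71 rad/s and ζ = 13.08/(2·15.71) = 0.4163.
%OS = 100·exp(−πζ/√(1−ζ²)) = 23.7%.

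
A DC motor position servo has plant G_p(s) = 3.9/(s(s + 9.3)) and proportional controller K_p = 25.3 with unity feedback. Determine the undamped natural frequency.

1 + K_p·G_p(s) = 0 gives s² + 9.3s + 98.67 = 0.
Matching s² + 2ζω_n s + ω_n²: ω_n = √98.67 = 9.933 rad/s and 2ζω_n = 9.3, so ζ = 9.3/(2·9.933) = 0.468.

ω_n = 9.93 rad/s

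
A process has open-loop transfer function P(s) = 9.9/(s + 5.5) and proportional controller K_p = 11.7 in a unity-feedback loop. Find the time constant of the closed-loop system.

Closed-loop transfer function: T(s) = K_p·P(s)/(1 + K_p·P(s)) = 115.8/(s + 5.5 + 115.8) = 115.8/(s + 121.3).
Time constant τ = 1/121.3 = 0.00824 s.

τ = 0.00824 s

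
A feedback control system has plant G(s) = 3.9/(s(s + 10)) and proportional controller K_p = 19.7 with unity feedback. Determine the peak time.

From 1 + K_pG(s) = 0: s² + 10s + 76.83 = 0 ⇒ ω_n = 8.765, ζ = 0.5704.
Damped frequency ω_d = ω_n√(1−ζ²) = 7.199 rad/s, so peak time T_p = π/ω_d = 0.436 s.

T_p = 0.436 s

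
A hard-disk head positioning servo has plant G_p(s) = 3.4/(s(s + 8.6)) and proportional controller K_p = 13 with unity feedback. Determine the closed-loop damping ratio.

ζ = 0.647

1 + K_p·G_p(s) = 0 gives s² + 8.6s + 44.2 = 0.
So ω_n² = 44.2 ⇒ ω_n = 6.648 rad/s, and ζ = 8.6/(2ω_n) = 0.647.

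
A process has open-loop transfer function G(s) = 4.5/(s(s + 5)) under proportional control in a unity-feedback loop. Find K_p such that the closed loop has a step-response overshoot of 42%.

K_p = 19.6

From %OS = 100·exp(−πζ/√(1−ζ²)) = 42%, ζ = −ln(0.42)/√(π²+ln²(0.42)) = 0.2662.
Characteristic equation s² + 5s + 4.5K_p = 0 gives ζ = 5/(2√(4.5K_p)).
Setting ζ = 0.2662: √(4.5K_p) = 5/(2·0.2662) = 9.392, so K_p = 88.22/4.5 = 19.6.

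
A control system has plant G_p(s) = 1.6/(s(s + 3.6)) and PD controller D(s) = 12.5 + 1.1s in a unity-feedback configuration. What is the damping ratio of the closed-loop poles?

Forward path: (12.5 + 1.1s)·1.6/(s(s+3.6)). The closed-loop characteristic equation is s² + (3.6 + 1.6·1.1)s + 1.6·12.5 = 0.
That is s² + 5.36s + 20 = 0, so ω_n = 4.472 rad/s and ζ = 5.36/(2·4.472) = 0.5993.

ζ = 0.599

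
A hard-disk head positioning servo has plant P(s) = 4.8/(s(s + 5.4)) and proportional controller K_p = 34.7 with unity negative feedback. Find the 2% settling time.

T_s ≈ 1.48 s

The closed-loop denominator s² + 5.4s + 166.6 gives ω_n = √166.6 = 12.91 and ζ = 5.4/(2ω_n) = 0.2092.
2% settling time T_s ≈ 4/(ζω_n) = 4/2.7 = 1.48 s.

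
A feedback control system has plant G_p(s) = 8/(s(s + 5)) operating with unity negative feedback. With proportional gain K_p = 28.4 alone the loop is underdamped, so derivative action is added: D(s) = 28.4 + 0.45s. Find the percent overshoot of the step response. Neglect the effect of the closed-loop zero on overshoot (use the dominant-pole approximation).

39.3%

Forward path: (28.4 + 0.45s)·8/(s(s+5)). The closed-loop characteristic equation is s² + (5 + 8·0.45)s + 8·28.4 = 0.
That is s² + 8.6s + 227.2 = 0, so ω_n = 15.07 rad/s and ζ = 8.6/(2·15.07) = 0.2853.
%OS = 100·exp(−πζ/√(1−ζ²)) = 39.3%.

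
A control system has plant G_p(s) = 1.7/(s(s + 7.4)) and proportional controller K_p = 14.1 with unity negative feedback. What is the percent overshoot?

2.66%

From 1 + K_pG_p(s) = 0: s² + 7.4s + 23.97 = 0 ⇒ ω_n = 4.896, ζ = 0.7557.
%OS = 100·exp(−πζ/√(1−ζ²)) = 100·exp(−π·0.7557/√0.4289) = 2.66%.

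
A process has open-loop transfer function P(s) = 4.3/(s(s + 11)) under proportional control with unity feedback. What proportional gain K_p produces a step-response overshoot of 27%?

From %OS = 100·exp(−πζ/√(1−ζ²)) = 27%, ζ = −ln(0.27)/√(π²+ln²(0.27)) = 0.3847.
Characteristic equation s² + 11s + 4.3K_p = 0 gives ζ = 11/(2√(4.3K_p)).
Setting ζ = 0.3847: √(4.3K_p) = 11/(2·0.3847) = 14.3, so K_p = 204.4/4.3 = 47.5.

K_p = 47.5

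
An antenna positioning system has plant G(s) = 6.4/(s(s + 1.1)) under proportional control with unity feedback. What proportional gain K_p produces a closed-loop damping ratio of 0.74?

K_p = 0.0863

Closed-loop characteristic equation: s² + 1.1s + K_p·6.4 = 0.
So ω_n = √(6.4K_p) and 2ζω_n = 1.1, giving ζ = 1.1/(2√(6.4K_p)).
Setting ζ = 0.74: √(6.4K_p) = 1.1/(2·0.74) = 0.7432, so K_p = 0.5524/6.4 = 0.0863.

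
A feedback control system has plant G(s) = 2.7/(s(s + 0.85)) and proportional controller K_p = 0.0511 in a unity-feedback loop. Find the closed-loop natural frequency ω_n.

The closed-loop denominator is s(s+0.85) + 0.0511·2.7 = s² + 0.85s + 0.138.
Matching s² + 2ζω_n s + ω_n²: ω_n = √0.138 = 0.3714 rad/s and 2ζω_n = 0.85, so ζ = 0.85/(2·0.3714) = 1.14.

ω_n = 0.371 rad/s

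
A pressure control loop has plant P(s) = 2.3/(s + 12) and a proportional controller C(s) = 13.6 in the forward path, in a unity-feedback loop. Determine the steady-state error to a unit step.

The loop is type 0. Static position error constant K_pos = C(0)·P(0) = 13.6·0.1917 = 2.607.
Steady-state error to a unit step: e_ss = 1/(1+K_pos) = 1/3.607 = 0.277.

0.277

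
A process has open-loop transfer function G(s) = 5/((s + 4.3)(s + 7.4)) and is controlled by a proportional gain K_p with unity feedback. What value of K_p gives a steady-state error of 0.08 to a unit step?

K_p = 73.2

The loop is type 0, so e_ss(step) = 1/(1 + K_pos) with K_pos = K_p·G(0).
G(0) = 0.1571. Require 1/(1 + K_p·0.1571) = 0.08, so 1 + 0.1571·K_p = 12.5.
K_p = (12.5 − 1)/0.1571 = 73.2.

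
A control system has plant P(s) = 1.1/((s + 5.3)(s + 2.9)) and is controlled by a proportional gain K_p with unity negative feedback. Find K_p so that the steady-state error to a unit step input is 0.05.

K_p = 265

For a type-0 loop with proportional control, e_ss = 1/(1 + K_p·P(0)).
P(0) = 0.07157. Require 1/(1 + K_p·0.07157) = 0.05, so 1 + 0.07157·K_p = 20.
K_p = (20 − 1)/0.07157 = 265.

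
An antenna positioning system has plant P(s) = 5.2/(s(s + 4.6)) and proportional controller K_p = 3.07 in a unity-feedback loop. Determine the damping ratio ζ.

ζ = 0.576

The closed-loop denominator is s(s+4.6) + 3.07·5.2 = s² + 4.6s + 15.96.
So ω_n² = 15.96 ⇒ ω_n = 3.995 rad/s, and ζ = 4.6/(2ω_n) = 0.576.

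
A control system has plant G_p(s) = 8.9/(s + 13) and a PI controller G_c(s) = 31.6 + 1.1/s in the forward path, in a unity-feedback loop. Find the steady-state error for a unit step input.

0

The open loop G_c(s)G_p(s) has a pole at the origin (type 1), so the static position error constant is infinite and e_ss = 1/(1+∞) = 0.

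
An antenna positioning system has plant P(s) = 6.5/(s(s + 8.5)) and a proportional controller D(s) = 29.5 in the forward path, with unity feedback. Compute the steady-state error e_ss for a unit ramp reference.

The loop has one pole at the origin (type 1). Velocity error constant K_v = lim_{s→0} s·D(s)P(s) = 29.5·6.5/8.5 = 22.56.
Steady-state error to a unit ramp: e_ss = 1/K_v = 0.0443.

0.0443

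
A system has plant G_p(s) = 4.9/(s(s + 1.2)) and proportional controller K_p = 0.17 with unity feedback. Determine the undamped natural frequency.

1 + K_p·G_p(s) = 0 gives s² + 1.2s + 0.833 = 0.
Matching s² + 2ζω_n s + ω_n²: ω_n = √0.833 = 0.9127 rad/s and 2ζω_n = 1.2, so ζ = 1.2/(2·0.9127) = 0.657.

ω_n = 0.913 rad/s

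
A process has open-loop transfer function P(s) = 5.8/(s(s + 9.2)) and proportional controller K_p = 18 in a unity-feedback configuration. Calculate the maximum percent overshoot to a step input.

Closed-loop characteristic equation: s² + 9.2s + 104.4 = 0, so ω_n = 10.22 rad/s and ζ = 9.2/(2·10.22) = 0.4502.
%OS = 100·exp(−πζ/√(1−ζ²)) = 100·exp(−π·0.4502/√0.7973) = 20.5%.

20.5%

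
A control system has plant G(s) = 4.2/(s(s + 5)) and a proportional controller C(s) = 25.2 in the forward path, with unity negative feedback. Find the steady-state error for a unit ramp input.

0.0472

The loop has one pole at the origin (type 1). Velocity error constant K_v = lim_{s→0} s·C(s)G(s) = 25.2·4.2/5 = 21.17.
Steady-state error to a unit ramp: e_ss = 1/K_v = 0.0472.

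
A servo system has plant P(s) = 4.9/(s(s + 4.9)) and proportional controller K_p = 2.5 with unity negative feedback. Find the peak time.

From 1 + K_pP(s) = 0: s² + 4.9s + 12.25 = 0 ⇒ ω_n = 3.5, ζ = 0.7.
Damped frequency ω_d = ω_n√(1−ζ²) = 2.499 rad/s, so peak time T_p = π/ω_d = 1.26 s.

T_p = 1.26 s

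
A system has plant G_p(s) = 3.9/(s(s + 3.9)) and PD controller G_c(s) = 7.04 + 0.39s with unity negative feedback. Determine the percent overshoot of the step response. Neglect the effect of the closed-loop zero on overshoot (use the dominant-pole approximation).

15%

Forward path: (7.04 + 0.39s)·3.9/(s(s+3.9)). The closed-loop characteristic equation is s² + (3.9 + 3.9·0.39)s + 3.9·7.04 = 0.
That is s² + 5.421s + 27.46 = 0, so ω_n = 5.24 rad/s and ζ = 5.421/(2·5.24) = 0.5173.
%OS = 100·exp(−πζ/√(1−ζ²)) = 15%.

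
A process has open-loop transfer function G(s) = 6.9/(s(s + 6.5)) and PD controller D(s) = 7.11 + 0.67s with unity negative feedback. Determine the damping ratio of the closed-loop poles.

ζ = 0.794

Forward path: (7.11 + 0.67s)·6.9/(s(s+6.5)). The closed-loop characteristic equation is s² + (6.5 + 6.9·0.67)s + 6.9·7.11 = 0.
That is s² + 11.12s + 49.06 = 0, so ω_n = 7.004 rad/s and ζ = 11.12/(2·7.004) = 0.794.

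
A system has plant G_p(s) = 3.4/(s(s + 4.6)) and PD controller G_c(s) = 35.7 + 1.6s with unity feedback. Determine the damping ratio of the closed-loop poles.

Forward path: (35.7 + 1.6s)·3.4/(s(s+4.6)). The closed-loop characteristic equation is s² + (4.6 + 3.4·1.6)s + 3.4·35.7 = 0.
That is s² + 10.04s + 121.4 = 0, so ω_n = 11.02 rad/s and ζ = 10.04/(2·11.02) = 0.4556.

ζ = 0.456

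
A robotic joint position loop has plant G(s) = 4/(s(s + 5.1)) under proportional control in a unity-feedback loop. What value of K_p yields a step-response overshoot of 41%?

K_p = 21.8

From %OS = 100·exp(−πζ/√(1−ζ²)) = 41%, ζ = −ln(0.41)/√(π²+ln²(0.41)) = 0.273.
Characteristic equation s² + 5.1s + 4K_p = 0 gives ζ = 5.1/(2√(4K_p)).
Setting ζ = 0.273: √(4K_p) = 5.1/(2·0.273) = 9.34, so K_p = 87.23/4 = 21.8.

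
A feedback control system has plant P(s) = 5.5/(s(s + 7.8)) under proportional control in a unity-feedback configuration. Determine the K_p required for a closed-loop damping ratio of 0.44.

Closed-loop characteristic equation: s² + 7.8s + K_p·5.5 = 0.
So ω_n = √(5.5K_p) and 2ζω_n = 7.8, giving ζ = 7.8/(2√(5.5K_p)).
Setting ζ = 0.44: √(5.5K_p) = 7.8/(2·0.44) = 8.864, so K_p = 78.56/5.5 = 14.3.

K_p = 14.3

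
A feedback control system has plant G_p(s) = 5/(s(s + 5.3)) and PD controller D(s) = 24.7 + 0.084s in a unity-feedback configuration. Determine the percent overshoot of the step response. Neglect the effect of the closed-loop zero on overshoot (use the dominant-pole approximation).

Forward path: (24.7 + 0.084s)·5/(s(s+5.3)). The closed-loop characteristic equation is s² + (5.3 + 5·0.084)s + 5·24.7 = 0.
That is s² + 5.72s + 123.5 = 0, so ω_n = 11.11 rad/s and ζ = 5.72/(2·11.11) = 0.2574.
%OS = 100·exp(−πζ/√(1−ζ²)) = 43.3%.

43.3%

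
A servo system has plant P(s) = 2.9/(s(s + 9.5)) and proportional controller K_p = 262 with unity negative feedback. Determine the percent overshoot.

Closed-loop characteristic equation: s² + 9.5s + 759.8 = 0, so ω_n = 27.56 rad/s and ζ = 9.5/(2·27.56) = 0.1723.
%OS = 100·exp(−πζ/√(1−ζ²)) = 100·exp(−π·0.1723/√0.9703) = 57.7%.

57.7%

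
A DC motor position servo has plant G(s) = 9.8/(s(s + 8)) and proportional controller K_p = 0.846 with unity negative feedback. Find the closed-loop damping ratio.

ζ = 1.39

The closed-loop denominator is s(s+8) + 0.846·9.8 = s² + 8s + 8.291.
So ω_n² = 8.291 ⇒ ω_n = 2.879 rad/s, and ζ = 8/(2ω_n) = 1.39.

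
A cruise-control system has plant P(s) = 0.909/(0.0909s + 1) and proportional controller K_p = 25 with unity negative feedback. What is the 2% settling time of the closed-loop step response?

Closed loop: T(s) = K_p·P/(1+K_p·P) = 22.73/(0.0909s + 1 + 22.73), with pole at s = −(1 + 22.73)/0.0909 = −261.
τ = 1/261 = 0.003831 s, so 2% settling time ≈ 4τ = 0.0153 s.

T_s ≈ 0.0153 s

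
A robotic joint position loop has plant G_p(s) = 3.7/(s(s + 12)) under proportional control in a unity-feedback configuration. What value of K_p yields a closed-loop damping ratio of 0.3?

K_p = 108

Closed-loop characteristic equation: s² + 12s + K_p·3.7 = 0.
So ω_n = √(3.7K_p) and 2ζω_n = 12, giving ζ = 12/(2√(3.7K_p)).
Setting ζ = 0.3: √(3.7K_p) = 12/(2·0.3) = 20, so K_p = 400/3.7 = 108.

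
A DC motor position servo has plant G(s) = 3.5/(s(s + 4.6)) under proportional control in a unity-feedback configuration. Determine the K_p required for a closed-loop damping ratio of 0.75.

Closed-loop characteristic equation: s² + 4.6s + K_p·3.5 = 0.
So ω_n = √(3.5K_p) and 2ζω_n = 4.6, giving ζ = 4.6/(2√(3.5K_p)).
Setting ζ = 0.75: √(3.5K_p) = 4.6/(2·0.75) = 3.067, so K_p = 9.404/3.5 = 2.69.

K_p = 2.69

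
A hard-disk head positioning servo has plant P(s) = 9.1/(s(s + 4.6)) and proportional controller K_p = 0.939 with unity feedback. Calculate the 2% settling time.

Closed-loop characteristic equation: s² + 4.6s + 8.545 = 0, so ω_n = 2.923 rad/s and ζ = 4.6/(2·2.923) = 0.7868.
2% settling time T_s ≈ 4/(ζω_n) = 4/2.3 = 1.74 s.

T_s ≈ 1.74 s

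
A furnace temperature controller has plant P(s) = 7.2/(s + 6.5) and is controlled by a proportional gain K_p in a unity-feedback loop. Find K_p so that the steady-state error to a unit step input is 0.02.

The loop is type 0, so e_ss(step) = 1/(1 + K_pos) with K_pos = K_p·P(0).
P(0) = 1.108. Require 1/(1 + K_p·1.108) = 0.02, so 1 + 1.108·K_p = 50.
K_p = (50 − 1)/1.108 = 44.2.

K_p = 44.2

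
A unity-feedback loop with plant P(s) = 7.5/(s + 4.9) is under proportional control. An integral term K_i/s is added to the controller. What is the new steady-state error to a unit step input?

0

Adding integral action puts a pole at s = 0 in the forward path, raising the system type to 1; a type-1 loop has zero steady-state error to a step.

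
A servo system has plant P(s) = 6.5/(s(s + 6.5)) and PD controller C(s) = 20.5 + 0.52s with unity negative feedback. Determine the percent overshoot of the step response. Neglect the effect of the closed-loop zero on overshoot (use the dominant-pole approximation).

Forward path: (20.5 + 0.52s)·6.5/(s(s+6.5)). The closed-loop characteristic equation is s² + (6.5 + 6.5·0.52)s + 6.5·20.5 = 0.
That is s² + 9.88s + 133.2 = 0, so ω_n = 11.54 rad/s and ζ = 9.88/(2·11.54) = 0.428.
%OS = 100·exp(−πζ/√(1−ζ²)) = 22.6%.

22.6%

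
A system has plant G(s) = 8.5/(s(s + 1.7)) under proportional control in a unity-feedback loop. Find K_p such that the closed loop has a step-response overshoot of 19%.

From %OS = 100·exp(−πζ/√(1−ζ²)) = 19%, ζ = −ln(0.19)/√(π²+ln²(0.19)) = 0.4673.
Characteristic equation s² + 1.7s + 8.5K_p = 0 gives ζ = 1.7/(2√(8.5K_p)).
Setting ζ = 0.4673: √(8.5K_p) = 1.7/(2·0.4673) = 1.819, so K_p = 3.308/8.5 = 0.389.

K_p = 0.389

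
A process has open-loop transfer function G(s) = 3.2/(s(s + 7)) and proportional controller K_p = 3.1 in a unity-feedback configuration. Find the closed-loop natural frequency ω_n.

ω_n = 3.15 rad/s

1 + K_p·G(s) = 0 gives s² + 7s + 9.92 = 0.
So ω_n² = 9.92 ⇒ ω_n = 3.15 rad/s, and ζ = 7/(2ω_n) = 1.11.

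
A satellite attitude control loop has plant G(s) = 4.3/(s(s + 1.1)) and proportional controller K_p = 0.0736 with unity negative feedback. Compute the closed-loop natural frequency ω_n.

The closed-loop denominator is s(s+1.1) + 0.0736·4.3 = s² + 1.1s + 0.3165.
Matching s² + 2ζω_n s + ω_n²: ω_n = √0.3165 = 0.5626 rad/s and 2ζω_n = 1.1, so ζ = 1.1/(2·0.5626) = 0.978.

ω_n = 0.563 rad/s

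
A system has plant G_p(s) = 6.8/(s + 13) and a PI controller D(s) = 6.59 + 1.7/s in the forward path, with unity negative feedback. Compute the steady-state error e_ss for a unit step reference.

0

The open loop D(s)G_p(s) has a pole at the origin (type 1), so the static position error constant is infinite and e_ss = 1/(1+∞) = 0.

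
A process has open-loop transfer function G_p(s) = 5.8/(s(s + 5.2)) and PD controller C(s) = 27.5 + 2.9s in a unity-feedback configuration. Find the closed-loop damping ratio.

Forward path: (27.5 + 2.9s)·5.8/(s(s+5.2)). The closed-loop characteristic equation is s² + (5.2 + 5.8·2.9)s + 5.8·27.5 = 0.
That is s² + 22.02s + 159.5 = 0, so ω_n = 12.63 rad/s and ζ = 22.02/(2·12.63) = 0.8718.

ζ = 0.872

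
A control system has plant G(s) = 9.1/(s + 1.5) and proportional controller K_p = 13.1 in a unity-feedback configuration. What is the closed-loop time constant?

τ = 0.00828 s

Closed-loop transfer function: T(s) = K_p·G(s)/(1 + K_p·G(s)) = 119.2/(s + 1.5 + 119.2) = 119.2/(s + 120.7).
Time constant τ = 1/120.7 = 0.00828 s.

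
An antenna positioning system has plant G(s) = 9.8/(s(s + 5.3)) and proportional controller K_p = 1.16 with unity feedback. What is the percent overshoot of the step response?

1.84%

Closed-loop characteristic equation: s² + 5.3s + 11.37 = 0, so ω_n = 3.372 rad/s and ζ = 5.3/(2·3.372) = 0.786.
%OS = 100·exp(−πζ/√(1−ζ²)) = 100·exp(−π·0.786/√0.3823) = 1.84%.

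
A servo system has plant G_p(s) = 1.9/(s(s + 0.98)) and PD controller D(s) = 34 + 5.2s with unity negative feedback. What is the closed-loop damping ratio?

Forward path: (34 + 5.2s)·1.9/(s(s+0.98)). The closed-loop characteristic equation is s² + (0.98 + 1.9·5.2)s + 1.9·34 = 0.
That is s² + 10.86s + 64.6 = 0, so ω_n = 8.037 rad/s and ζ = 10.86/(2·8.037) = 0.6756.

ζ = 0.676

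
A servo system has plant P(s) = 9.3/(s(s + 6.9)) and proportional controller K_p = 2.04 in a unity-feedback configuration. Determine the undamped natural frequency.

With unity feedback the closed-loop characteristic equation is s² + 6.9s + 2.04·9.3 = s² + 6.9s + 18.97 = 0.
Matching s² + 2ζω_n s + ω_n²: ω_n = √18.97 = 4.356 rad/s and 2ζω_n = 6.9, so ζ = 6.9/(2·4.356) = 0.792.

ω_n = 4.36 rad/s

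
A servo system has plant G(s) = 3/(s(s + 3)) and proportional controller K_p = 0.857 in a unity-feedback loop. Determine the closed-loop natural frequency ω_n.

1 + K_p·G(s) = 0 gives s² + 3s + 2.571 = 0.
So ω_n² = 2.571 ⇒ ω_n = 1.603 rad/s, and ζ = 3/(2ω_n) = 0.935.

ω_n = 1.6 rad/s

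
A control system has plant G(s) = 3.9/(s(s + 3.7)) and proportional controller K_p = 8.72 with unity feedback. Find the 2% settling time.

T_s ≈ 2.16 s

From 1 + K_pG(s) = 0: s² + 3.7s + 34.01 = 0 ⇒ ω_n = 5.832, ζ = 0.3172.
2% settling time T_s ≈ 4/(ζω_n) = 4/1.85 = 2.16 s.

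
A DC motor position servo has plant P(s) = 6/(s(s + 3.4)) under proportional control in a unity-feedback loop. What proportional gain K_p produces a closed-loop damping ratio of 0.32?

K_p = 4.7

Closed-loop characteristic equation: s² + 3.4s + K_p·6 = 0.
So ω_n = √(6K_p) and 2ζω_n = 3.4, giving ζ = 3.4/(2√(6K_p)).
Setting ζ = 0.32: √(6K_p) = 3.4/(2·0.32) = 5.312, so K_p = 28.22/6 = 4.7.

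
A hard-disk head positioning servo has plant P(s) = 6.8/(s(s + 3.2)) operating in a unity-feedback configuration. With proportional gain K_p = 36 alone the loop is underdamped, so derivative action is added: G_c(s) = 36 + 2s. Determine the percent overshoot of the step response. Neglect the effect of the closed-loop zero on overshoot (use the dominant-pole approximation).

13.5%

Forward path: (36 + 2s)·6.8/(s(s+3.2)). The closed-loop characteristic equation is s² + (3.2 + 6.8·2)s + 6.8·36 = 0.
That is s² + 16.8s + 244.8 = 0, so ω_n = 15.65 rad/s and ζ = 16.8/(2·15.65) = 0.5369.
%OS = 100·exp(−πζ/√(1−ζ²)) = 13.5%.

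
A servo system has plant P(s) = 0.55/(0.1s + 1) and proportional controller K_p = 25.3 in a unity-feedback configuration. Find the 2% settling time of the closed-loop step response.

Closed loop: T(s) = K_p·P/(1+K_p·P) = 13.92/(0.1s + 1 + 13.92), with pole at s = −(1 + 13.92)/0.1 = −149.2.
τ = 1/149.2 = 0.006705 s, so 2% settling time ≈ 4τ = 0.0268 s.

T_s ≈ 0.0268 s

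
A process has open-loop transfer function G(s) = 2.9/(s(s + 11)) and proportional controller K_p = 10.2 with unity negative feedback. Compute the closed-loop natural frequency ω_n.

1 + K_p·G(s) = 0 gives s² + 11s + 29.58 = 0.
Matching s² + 2ζω_n s + ω_n²: ω_n = √29.58 = 5.439 rad/s and 2ζω_n = 11, so ζ = 11/(2·5.439) = 1.01.

ω_n = 5.44 rad/s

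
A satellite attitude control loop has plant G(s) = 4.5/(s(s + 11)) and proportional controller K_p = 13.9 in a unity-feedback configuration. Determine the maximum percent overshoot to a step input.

4.78%

Closed-loop characteristic equation: s² + 11s + 62.55 = 0, so ω_n = 7.909 rad/s and ζ = 11/(2·7.909) = 0.6954.
%OS = 100·exp(−πζ/√(1−ζ²)) = 100·exp(−π·0.6954/√0.5164) = 4.78%.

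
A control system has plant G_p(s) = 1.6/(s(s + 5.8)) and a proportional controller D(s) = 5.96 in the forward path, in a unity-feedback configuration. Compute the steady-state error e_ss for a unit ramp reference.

The loop has one pole at the origin (type 1). Velocity error constant K_v = lim_{s→0} s·D(s)G_p(s) = 5.96·1.6/5.8 = 1.644.
Steady-state error to a unit ramp: e_ss = 1/K_v = 0.608.

0.608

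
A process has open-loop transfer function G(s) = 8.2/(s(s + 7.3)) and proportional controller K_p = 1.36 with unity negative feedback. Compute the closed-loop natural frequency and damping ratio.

ω_n = 3.34 rad/s, ζ = 1.09

With unity feedback the closed-loop characteristic equation is s² + 7.3s + 1.36·8.2 = s² + 7.3s + 11.15 = 0.
Matching s² + 2ζω_n s + ω_n²: ω_n = √11.15 = 3.339 rad/s and 2ζω_n = 7.3, so ζ = 7.3/(2·3.339) = 1.09.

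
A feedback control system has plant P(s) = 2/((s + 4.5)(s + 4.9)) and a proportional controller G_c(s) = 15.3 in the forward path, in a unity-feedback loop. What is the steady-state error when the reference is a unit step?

0.419

The loop is type 0. Static position error constant K_pos = G_c(0)·P(0) = 15.3·0.0907 = 1.388.
Steady-state error to a unit step: e_ss = 1/(1+K_pos) = 1/2.388 = 0.419.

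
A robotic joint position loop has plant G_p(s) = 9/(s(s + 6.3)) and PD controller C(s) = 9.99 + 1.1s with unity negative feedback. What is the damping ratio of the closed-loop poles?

Forward path: (9.99 + 1.1s)·9/(s(s+6.3)). The closed-loop characteristic equation is s² + (6.3 + 9·1.1)s + 9·9.99 = 0.
That is s² + 16.2s + 89.91 = 0, so ω_n = 9.482 rad/s and ζ = 16.2/(2·9.482) = 0.8542.

ζ = 0.854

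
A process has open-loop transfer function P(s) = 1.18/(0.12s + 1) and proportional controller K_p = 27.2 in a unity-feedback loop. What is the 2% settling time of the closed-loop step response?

T_s ≈ 0.0145 s

Closed loop: T(s) = K_p·P/(1+K_p·P) = 32.1/(0.12s + 1 + 32.1), with pole at s = −(1 + 32.1)/0.12 = −275.8.
τ = 1/275.8 = 0.003626 s, so 2% settling time ≈ 4τ = 0.0145 s.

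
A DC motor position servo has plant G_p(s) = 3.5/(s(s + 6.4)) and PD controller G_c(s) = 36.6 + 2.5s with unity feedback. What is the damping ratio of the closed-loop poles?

ζ = 0.669

Forward path: (36.6 + 2.5s)·3.5/(s(s+6.4)). The closed-loop characteristic equation is s² + (6.4 + 3.5·2.5)s + 3.5·36.6 = 0.
That is s² + 15.15s + 128.1 = 0, so ω_n = 11.32 rad/s and ζ = 15.15/(2·11.32) = 0.6693.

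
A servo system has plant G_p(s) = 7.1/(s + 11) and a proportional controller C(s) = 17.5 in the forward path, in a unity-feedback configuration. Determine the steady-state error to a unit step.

0.0813

The loop is type 0. Static position error constant K_pos = C(0)·G_p(0) = 17.5·0.6455 = 11.3.
Steady-state error to a unit step: e_ss = 1/(1+K_pos) = 1/12.3 = 0.0813.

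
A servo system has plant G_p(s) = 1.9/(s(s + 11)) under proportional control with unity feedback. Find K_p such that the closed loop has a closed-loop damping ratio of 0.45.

K_p = 78.6

Closed-loop characteristic equation: s² + 11s + K_p·1.9 = 0.
So ω_n = √(1.9K_p) and 2ζω_n = 11, giving ζ = 11/(2√(1.9K_p)).
Setting ζ = 0.45: √(1.9K_p) = 11/(2·0.45) = 12.22, so K_p = 149.4/1.9 = 78.6.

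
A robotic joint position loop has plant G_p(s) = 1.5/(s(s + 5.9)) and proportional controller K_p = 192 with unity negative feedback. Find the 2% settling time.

T_s ≈ 1.36 s

From 1 + K_pG_p(s) = 0: s² + 5.9s + 288 = 0 ⇒ ω_n = 16.97, ζ = 0.1738.
2% settling time T_s ≈ 4/(ζω_n) = 4/2.95 = 1.36 s.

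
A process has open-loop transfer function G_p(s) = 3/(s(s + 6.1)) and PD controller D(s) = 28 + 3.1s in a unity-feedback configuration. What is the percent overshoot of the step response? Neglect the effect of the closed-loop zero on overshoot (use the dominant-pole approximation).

0.77%

Forward path: (28 + 3.1s)·3/(s(s+6.1)). The closed-loop characteristic equation is s² + (6.1 + 3·3.1)s + 3·28 = 0.
That is s² + 15.4s + 84 = 0, so ω_n = 9.165 rad/s and ζ = 15.4/(2·9.165) = 0.8401.
%OS = 100·exp(−πζ/√(1−ζ²)) = 0.77%.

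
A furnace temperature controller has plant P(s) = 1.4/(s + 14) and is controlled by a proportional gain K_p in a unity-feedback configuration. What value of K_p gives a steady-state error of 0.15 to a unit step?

K_p = 56.7

Steady-state error for a unit step on this type-0 loop is 1/(1 + K_p·P(0)).
P(0) = 0.1. Require 1/(1 + K_p·0.1) = 0.15, so 1 + 0.1·K_p = 6.667.
K_p = (6.667 − 1)/0.1 = 56.7.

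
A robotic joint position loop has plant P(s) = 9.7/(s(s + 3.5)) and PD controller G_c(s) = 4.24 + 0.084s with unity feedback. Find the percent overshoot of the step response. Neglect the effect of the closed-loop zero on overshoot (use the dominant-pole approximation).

Forward path: (4.24 + 0.084s)·9.7/(s(s+3.5)). The closed-loop characteristic equation is s² + (3.5 + 9.7·0.084)s + 9.7·4.24 = 0.
That is s² + 4.315s + 41.13 = 0, so ω_n = 6.413 rad/s and ζ = 4.315/(2·6.413) = 0.3364.
%OS = 100·exp(−πζ/√(1−ζ²)) = 32.6%.

32.6%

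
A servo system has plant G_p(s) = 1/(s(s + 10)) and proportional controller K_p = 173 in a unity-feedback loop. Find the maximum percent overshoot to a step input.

From 1 + K_pG_p(s) = 0: s² + 10s + 173 = 0 ⇒ ω_n = 13.15, ζ = 0.3801.
%OS = 100·exp(−πζ/√(1−ζ²)) = 100·exp(−π·0.3801/√0.8555) = 27.5%.

27.5%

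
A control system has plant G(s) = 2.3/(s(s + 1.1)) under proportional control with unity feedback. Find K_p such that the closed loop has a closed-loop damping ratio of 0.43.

K_p = 0.711

Closed-loop characteristic equation: s² + 1.1s + K_p·2.3 = 0.
So ω_n = √(2.3K_p) and 2ζω_n = 1.1, giving ζ = 1.1/(2√(2.3K_p)).
Setting ζ = 0.43: √(2.3K_p) = 1.1/(2·0.43) = 1.279, so K_p = 1.636/2.3 = 0.711.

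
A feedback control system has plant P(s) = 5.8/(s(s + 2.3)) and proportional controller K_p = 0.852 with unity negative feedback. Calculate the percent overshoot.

15%

The closed-loop denominator s² + 2.3s + 4.942 gives ω_n = √4.942 = 2.223 and ζ = 2.3/(2ω_n) = 0.5173.
%OS = 100·exp(−πζ/√(1−ζ²)) = 100·exp(−π·0.5173/√0.7324) = 15%.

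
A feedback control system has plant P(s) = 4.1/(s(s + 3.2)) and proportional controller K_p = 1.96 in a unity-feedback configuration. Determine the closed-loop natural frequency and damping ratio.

ω_n = 2.83 rad/s, ζ = 0.564

With unity feedback the closed-loop characteristic equation is s² + 3.2s + 1.96·4.1 = s² + 3.2s + 8.036 = 0.
So ω_n² = 8.036 ⇒ ω_n = 2.835 rad/s, and ζ = 3.2/(2ω_n) = 0.564.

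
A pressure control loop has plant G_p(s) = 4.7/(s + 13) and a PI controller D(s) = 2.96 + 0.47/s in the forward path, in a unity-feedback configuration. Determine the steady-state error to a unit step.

0

The open loop D(s)G_p(s) has a pole at the origin (type 1), so the static position error constant is infinite and e_ss = 1/(1+∞) = 0.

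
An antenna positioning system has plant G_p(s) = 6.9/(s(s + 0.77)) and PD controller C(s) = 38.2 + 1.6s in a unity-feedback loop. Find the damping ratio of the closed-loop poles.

ζ = 0.364

Forward path: (38.2 + 1.6s)·6.9/(s(s+0.77)). The closed-loop characteristic equation is s² + (0.77 + 6.9·1.6)s + 6.9·38.2 = 0.
That is s² + 11.81s + 263.6 = 0, so ω_n = 16.24 rad/s and ζ = 11.81/(2·16.24) = 0.3637.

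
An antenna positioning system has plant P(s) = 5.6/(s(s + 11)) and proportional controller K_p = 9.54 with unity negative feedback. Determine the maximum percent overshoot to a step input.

The closed-loop denominator s² + 11s + 53.42 gives ω_n = √53.42 = 7.309 and ζ = 11/(2ω_n) = 0.7525.
%OS = 100·exp(−πζ/√(1−ζ²)) = 100·exp(−π·0.7525/√0.4338) = 2.76%.

2.76%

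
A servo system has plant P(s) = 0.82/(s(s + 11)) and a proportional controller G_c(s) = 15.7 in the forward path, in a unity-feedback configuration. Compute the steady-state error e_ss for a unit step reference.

0

The open loop G_c(s)P(s) has a pole at the origin (type 1), so the static position error constant is infinite and e_ss = 1/(1+∞) = 0.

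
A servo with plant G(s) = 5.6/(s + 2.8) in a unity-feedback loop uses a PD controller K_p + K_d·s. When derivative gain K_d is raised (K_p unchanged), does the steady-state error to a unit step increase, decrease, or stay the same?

K_d affects only the transient (the s-coefficient); the DC loop gain, and hence e_ss, depends only on K_p.

unchanged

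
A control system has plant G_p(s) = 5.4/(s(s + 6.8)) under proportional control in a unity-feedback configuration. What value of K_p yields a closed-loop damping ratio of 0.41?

K_p = 12.7

Closed-loop characteristic equation: s² + 6.8s + K_p·5.4 = 0.
So ω_n = √(5.4K_p) and 2ζω_n = 6.8, giving ζ = 6.8/(2√(5.4K_p)).
Setting ζ = 0.41: √(5.4K_p) = 6.8/(2·0.41) = 8.293, so K_p = 68.77/5.4 = 12.7.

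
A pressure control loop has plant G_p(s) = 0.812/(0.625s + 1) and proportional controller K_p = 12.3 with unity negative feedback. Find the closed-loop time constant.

Closed loop: T(s) = K_p·G_p/(1+K_p·G_p) = 9.988/(0.625s + 1 + 9.988), with pole at s = −(1 + 9.988)/0.625 = −17.58.
Closed-loop time constant τ = 1/17.58 = 0.0569 s.

τ = 0.0569 s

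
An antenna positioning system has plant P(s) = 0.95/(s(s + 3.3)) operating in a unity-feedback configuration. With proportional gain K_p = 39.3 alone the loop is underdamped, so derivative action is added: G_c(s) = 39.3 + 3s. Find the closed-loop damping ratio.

Forward path: (39.3 + 3s)·0.95/(s(s+3.3)). The closed-loop characteristic equation is s² + (3.3 + 0.95·3)s + 0.95·39.3 = 0.
That is s² + 6.15s + 37.33 = 0, so ω_n = 6.11 rad/s and ζ = 6.15/(2·6.11) = 0.5033.

ζ = 0.503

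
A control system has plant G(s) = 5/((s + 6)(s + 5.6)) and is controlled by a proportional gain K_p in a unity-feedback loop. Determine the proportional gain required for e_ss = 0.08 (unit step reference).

The loop is type 0, so e_ss(step) = 1/(1 + K_pos) with K_pos = K_p·G(0).
G(0) = 0.1488. Require 1/(1 + K_p·0.1488) = 0.08, so 1 + 0.1488·K_p = 12.5.
K_p = (12.5 − 1)/0.1488 = 77.3.

K_p = 77.3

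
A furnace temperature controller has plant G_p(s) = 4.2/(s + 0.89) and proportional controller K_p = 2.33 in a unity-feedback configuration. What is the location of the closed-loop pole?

s = -10.68

Closed-loop transfer function: T(s) = K_p·G_p(s)/(1 + K_p·G_p(s)) = 9.786/(s + 0.89 + 9.786) = 9.786/(s + 10.68).
The closed-loop pole is at s = −10.68.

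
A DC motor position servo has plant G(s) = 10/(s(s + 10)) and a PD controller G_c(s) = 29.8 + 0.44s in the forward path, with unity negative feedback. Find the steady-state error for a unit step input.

0

The open loop G_c(s)G(s) has a pole at the origin (type 1), so the static position error constant is infinite and e_ss = 1/(1+∞) = 0.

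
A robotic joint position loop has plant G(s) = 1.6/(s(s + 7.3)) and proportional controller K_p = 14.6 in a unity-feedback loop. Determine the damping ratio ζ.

1 + K_p·G(s) = 0 gives s² + 7.3s + 23.36 = 0.
So ω_n² = 23.36 ⇒ ω_n = 4.833 rad/s, and ζ = 7.3/(2ω_n) = 0.755.

ζ = 0.755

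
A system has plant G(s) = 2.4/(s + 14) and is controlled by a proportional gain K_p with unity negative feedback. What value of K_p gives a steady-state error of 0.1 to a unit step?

Steady-state error for a unit step on this type-0 loop is 1/(1 + K_p·G(0)).
G(0) = 0.1714. Require 1/(1 + K_p·0.1714) = 0.1, so 1 + 0.1714·K_p = 10.
K_p = (10 − 1)/0.1714 = 52.5.

K_p = 52.5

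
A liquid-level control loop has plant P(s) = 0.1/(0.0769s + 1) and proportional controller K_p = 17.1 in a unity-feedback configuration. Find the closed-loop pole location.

Closed loop: T(s) = K_p·P/(1+K_p·P) = 1.71/(0.0769s + 1 + 1.71), with pole at s = −(1 + 1.71)/0.0769 = −35.24.

s = -35.24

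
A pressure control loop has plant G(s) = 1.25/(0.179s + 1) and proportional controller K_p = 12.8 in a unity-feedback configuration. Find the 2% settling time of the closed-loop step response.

Closed loop: T(s) = K_p·G/(1+K_p·G) = 16/(0.179s + 1 + 16), with pole at s = −(1 + 16)/0.179 = −94.97.
τ = 1/94.97 = 0.01053 s, so 2% settling time ≈ 4τ = 0.0421 s.

T_s ≈ 0.0421 s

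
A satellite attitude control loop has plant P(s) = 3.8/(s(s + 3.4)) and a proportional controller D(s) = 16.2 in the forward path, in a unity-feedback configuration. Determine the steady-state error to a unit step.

The open loop D(s)P(s) has a pole at the origin (type 1), so the static position error constant is infinite and e_ss = 1/(1+∞) = 0.

0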